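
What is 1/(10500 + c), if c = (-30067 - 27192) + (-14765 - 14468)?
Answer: -1/75992 ≈ -1.3159e-5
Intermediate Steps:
c = -86492 (c = -57259 - 29233 = -86492)
1/(10500 + c) = 1/(10500 - 86492) = 1/(-75992) = -1/75992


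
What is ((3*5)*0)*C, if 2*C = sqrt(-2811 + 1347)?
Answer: 0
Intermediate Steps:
C = I*sqrt(366) (C = sqrt(-2811 + 1347)/2 = sqrt(-1464)/2 = (2*I*sqrt(366))/2 = I*sqrt(366) ≈ 19.131*I)
((3*5)*0)*C = ((3*5)*0)*(I*sqrt(366)) = (15*0)*(I*sqrt(366)) = 0*(I*sqrt(366)) = 0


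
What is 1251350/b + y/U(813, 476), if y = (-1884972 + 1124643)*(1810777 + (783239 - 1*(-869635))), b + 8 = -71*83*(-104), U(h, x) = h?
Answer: -992611382324981/306432 ≈ -3.2393e+9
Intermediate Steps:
b = 612864 (b = -8 - 71*83*(-104) = -8 - 5893*(-104) = -8 + 612872 = 612864)
y = -2633514301179 (y = -760329*(1810777 + (783239 + 869635)) = -760329*(1810777 + 1652874) = -760329*3463651 = -2633514301179)
1251350/b + y/U(813, 476) = 1251350/612864 - 2633514301179/813 = 1251350*(1/612864) - 2633514301179*1/813 = 625675/306432 - 3239254983 = -992611382324981/306432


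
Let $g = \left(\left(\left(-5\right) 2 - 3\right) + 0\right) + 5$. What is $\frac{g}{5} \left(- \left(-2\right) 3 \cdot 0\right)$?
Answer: $0$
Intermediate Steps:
$g = -8$ ($g = \left(\left(-10 - 3\right) + 0\right) + 5 = \left(-13 + 0\right) + 5 = -13 + 5 = -8$)
$\frac{g}{5} \left(- \left(-2\right) 3 \cdot 0\right) = - \frac{8}{5} \left(- \left(-2\right) 3 \cdot 0\right) = \left(-8\right) \frac{1}{5} \left(- \left(-6\right) 0\right) = - \frac{8 \left(\left(-1\right) 0\right)}{5} = \left(- \frac{8}{5}\right) 0 = 0$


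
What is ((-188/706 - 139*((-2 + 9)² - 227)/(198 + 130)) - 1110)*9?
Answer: -539177157/57892 ≈ -9313.5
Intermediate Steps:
((-188/706 - 139*((-2 + 9)² - 227)/(198 + 130)) - 1110)*9 = ((-188*1/706 - 139/(328/(7² - 227))) - 1110)*9 = ((-94/353 - 139/(328/(49 - 227))) - 1110)*9 = ((-94/353 - 139/(328/(-178))) - 1110)*9 = ((-94/353 - 139/(328*(-1/178))) - 1110)*9 = ((-94/353 - 139/(-164/89)) - 1110)*9 = ((-94/353 - 139*(-89/164)) - 1110)*9 = ((-94/353 + 12371/164) - 1110)*9 = (4351547/57892 - 1110)*9 = -59908573/57892*9 = -539177157/57892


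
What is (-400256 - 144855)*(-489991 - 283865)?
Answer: 421837418016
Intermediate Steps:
(-400256 - 144855)*(-489991 - 283865) = -545111*(-773856) = 421837418016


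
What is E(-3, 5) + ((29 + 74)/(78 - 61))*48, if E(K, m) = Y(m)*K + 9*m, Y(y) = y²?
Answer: 4434/17 ≈ 260.82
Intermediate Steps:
E(K, m) = 9*m + K*m² (E(K, m) = m²*K + 9*m = K*m² + 9*m = 9*m + K*m²)
E(-3, 5) + ((29 + 74)/(78 - 61))*48 = 5*(9 - 3*5) + ((29 + 74)/(78 - 61))*48 = 5*(9 - 15) + (103/17)*48 = 5*(-6) + (103*(1/17))*48 = -30 + (103/17)*48 = -30 + 4944/17 = 4434/17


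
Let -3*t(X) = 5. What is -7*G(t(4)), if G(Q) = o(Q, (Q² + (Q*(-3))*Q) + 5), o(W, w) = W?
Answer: 35/3 ≈ 11.667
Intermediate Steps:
t(X) = -5/3 (t(X) = -⅓*5 = -5/3)
G(Q) = Q
-7*G(t(4)) = -7*(-5/3) = 35/3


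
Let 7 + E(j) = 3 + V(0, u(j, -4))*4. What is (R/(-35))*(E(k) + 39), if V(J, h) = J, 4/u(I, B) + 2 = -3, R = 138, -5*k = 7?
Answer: -138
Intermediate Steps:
k = -7/5 (k = -⅕*7 = -7/5 ≈ -1.4000)
u(I, B) = -⅘ (u(I, B) = 4/(-2 - 3) = 4/(-5) = 4*(-⅕) = -⅘)
E(j) = -4 (E(j) = -7 + (3 + 0*4) = -7 + (3 + 0) = -7 + 3 = -4)
(R/(-35))*(E(k) + 39) = (138/(-35))*(-4 + 39) = (138*(-1/35))*35 = -138/35*35 = -138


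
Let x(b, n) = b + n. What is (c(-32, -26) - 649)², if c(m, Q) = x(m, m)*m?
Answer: 1957201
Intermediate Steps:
c(m, Q) = 2*m² (c(m, Q) = (m + m)*m = (2*m)*m = 2*m²)
(c(-32, -26) - 649)² = (2*(-32)² - 649)² = (2*1024 - 649)² = (2048 - 649)² = 1399² = 1957201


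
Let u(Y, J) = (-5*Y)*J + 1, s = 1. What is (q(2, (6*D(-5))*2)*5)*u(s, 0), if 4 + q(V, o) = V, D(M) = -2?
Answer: -10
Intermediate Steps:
q(V, o) = -4 + V
u(Y, J) = 1 - 5*J*Y (u(Y, J) = -5*J*Y + 1 = 1 - 5*J*Y)
(q(2, (6*D(-5))*2)*5)*u(s, 0) = ((-4 + 2)*5)*(1 - 5*0*1) = (-2*5)*(1 + 0) = -10*1 = -10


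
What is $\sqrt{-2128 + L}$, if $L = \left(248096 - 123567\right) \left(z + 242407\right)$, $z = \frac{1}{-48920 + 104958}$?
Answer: $\frac{9 \sqrt{1170296380260009442}}{56038} \approx 1.7374 \cdot 10^{5}$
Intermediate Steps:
$z = \frac{1}{56038} \approx 1.7845 \cdot 10^{-5}$
$L = \frac{1691602367742043}{56038}$ ($L = \left(248096 - 123567\right) \left(\frac{1}{56038} + 242407\right) = 124529 \cdot \frac{13584003467}{56038} = \frac{1691602367742043}{56038} \approx 3.0187 \cdot 10^{10}$)
$\sqrt{-2128 + L} = \sqrt{-2128 + \frac{1691602367742043}{56038}} = \sqrt{\frac{1691602248493179}{56038}} = \frac{9 \sqrt{1170296380260009442}}{56038}$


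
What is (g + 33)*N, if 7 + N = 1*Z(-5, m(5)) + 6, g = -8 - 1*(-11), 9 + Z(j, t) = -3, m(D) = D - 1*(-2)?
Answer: -468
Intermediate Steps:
m(D) = 2 + D (m(D) = D + 2 = 2 + D)
Z(j, t) = -12 (Z(j, t) = -9 - 3 = -12)
g = 3 (g = -8 + 11 = 3)
N = -13 (N = -7 + (1*(-12) + 6) = -7 + (-12 + 6) = -7 - 6 = -13)
(g + 33)*N = (3 + 33)*(-13) = 36*(-13) = -468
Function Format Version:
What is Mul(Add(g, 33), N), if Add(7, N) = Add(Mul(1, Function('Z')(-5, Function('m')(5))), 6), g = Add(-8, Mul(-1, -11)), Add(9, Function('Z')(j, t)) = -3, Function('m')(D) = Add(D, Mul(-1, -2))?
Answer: -468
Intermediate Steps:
Function('m')(D) = Add(2, D) (Function('m')(D) = Add(D, 2) = Add(2, D))
Function('Z')(j, t) = -12 (Function('Z')(j, t) = Add(-9, -3) = -12)
g = 3 (g = Add(-8, 11) = 3)
N = -13 (N = Add(-7, Add(Mul(1, -12), 6)) = Add(-7, Add(-12, 6)) = Add(-7, -6) = -13)
Mul(Add(g, 33), N) = Mul(Add(3, 33), -13) = Mul(36, -13) = -468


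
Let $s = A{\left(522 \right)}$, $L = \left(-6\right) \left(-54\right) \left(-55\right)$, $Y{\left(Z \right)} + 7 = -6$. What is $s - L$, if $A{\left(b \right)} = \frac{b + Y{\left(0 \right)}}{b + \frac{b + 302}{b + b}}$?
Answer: $\frac{2431636209}{136448} \approx 17821.0$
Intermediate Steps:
$Y{\left(Z \right)} = -13$ ($Y{\left(Z \right)} = -7 - 6 = -13$)
$L = -17820$ ($L = 324 \left(-55\right) = -17820$)
$A{\left(b \right)} = \frac{-13 + b}{b + \frac{302 + b}{2 b}}$ ($A{\left(b \right)} = \frac{b - 13}{b + \frac{b + 302}{b + b}} = \frac{-13 + b}{b + \frac{302 + b}{2 b}}$)
$s = \frac{132849}{136448}$ ($s = 2 \cdot 522 \frac{1}{302 + 522 + 2 \cdot 522^{2}} \left(-13 + 522\right) = 2 \cdot 522 \frac{1}{302 + 522 + 2 \cdot 272484} \cdot 509 = 2 \cdot 522 \frac{1}{302 + 522 + 544968} \cdot 509 = 2 \cdot 522 \cdot \frac{1}{545792} \cdot 509 = \frac{132849}{136448} \approx 0.97362$)
$s - L = \frac{132849}{136448} - -17820 = \frac{132849}{136448} + 17820 = \frac{2431636209}{136448}$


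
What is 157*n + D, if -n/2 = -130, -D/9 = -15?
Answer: 40955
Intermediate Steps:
D = 135 (D = -9*(-15) = 135)
n = 260 (n = -2*(-130) = 260)
157*n + D = 157*260 + 135 = 40820 + 135 = 40955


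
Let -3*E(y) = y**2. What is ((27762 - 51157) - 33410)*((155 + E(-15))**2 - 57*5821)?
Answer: 18484176585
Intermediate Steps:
E(y) = -y**2/3
((27762 - 51157) - 33410)*((155 + E(-15))**2 - 57*5821) = ((27762 - 51157) - 33410)*((155 - 1/3*(-15)**2)**2 - 57*5821) = (-23395 - 33410)*((155 - 1/3*225)**2 - 331797) = -56805*((155 - 75)**2 - 331797) = -56805*(80**2 - 331797) = -56805*(6400 - 331797) = -56805*(-325397) = 18484176585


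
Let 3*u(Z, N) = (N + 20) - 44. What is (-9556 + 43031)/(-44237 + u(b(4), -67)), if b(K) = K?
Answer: -100425/132802 ≈ -0.75620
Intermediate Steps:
u(Z, N) = -8 + N/3 (u(Z, N) = ((N + 20) - 44)/3 = ((20 + N) - 44)/3 = (-24 + N)/3 = -8 + N/3)
(-9556 + 43031)/(-44237 + u(b(4), -67)) = (-9556 + 43031)/(-44237 + (-8 + (⅓)*(-67))) = 33475/(-44237 + (-8 - 67/3)) = 33475/(-44237 - 91/3) = 33475/(-132802/3) = 33475*(-3/132802) = -100425/132802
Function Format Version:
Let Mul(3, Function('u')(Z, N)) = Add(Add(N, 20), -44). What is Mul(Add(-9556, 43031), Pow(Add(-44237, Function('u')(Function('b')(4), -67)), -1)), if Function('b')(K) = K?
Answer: Rational(-100425, 132802) ≈ -0.75620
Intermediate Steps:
Function('u')(Z, N) = Add(-8, Mul(Rational(1, 3), N)) (Function('u')(Z, N) = Mul(Rational(1, 3), Add(Add(N, 20), -44)) = Mul(Rational(1, 3), Add(Add(20, N), -44)) = Mul(Rational(1, 3), Add(-24, N)) = Add(-8, Mul(Rational(1, 3), N)))
Mul(Add(-9556, 43031), Pow(Add(-44237, Function('u')(Function('b')(4), -67)), -1)) = Mul(Add(-9556, 43031), Pow(Add(-44237, Add(-8, Mul(Rational(1, 3), -67))), -1)) = Mul(33475, Pow(Add(-44237, Add(-8, Rational(-67, 3))), -1)) = Mul(33475, Pow(Add(-44237, Rational(-91, 3)), -1)) = Mul(33475, Pow(Rational(-132802, 3), -1)) = Mul(33475, Rational(-3, 132802)) = Rational(-100425, 132802)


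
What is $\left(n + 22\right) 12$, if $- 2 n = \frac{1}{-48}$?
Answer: $\frac{2113}{8} \approx 264.13$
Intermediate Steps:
$n = \frac{1}{96}$ ($n = - \frac{1}{2 \left(-48\right)} = \left(- \frac{1}{2}\right) \left(- \frac{1}{48}\right) = \frac{1}{96} \approx 0.010417$)
$\left(n + 22\right) 12 = \left(\frac{1}{96} + 22\right) 12 = \frac{2113}{96} \cdot 12 = \frac{2113}{8}$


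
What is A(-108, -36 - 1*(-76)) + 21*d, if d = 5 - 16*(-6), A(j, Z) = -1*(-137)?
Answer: 2258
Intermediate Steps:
A(j, Z) = 137
d = 101 (d = 5 + 96 = 101)
A(-108, -36 - 1*(-76)) + 21*d = 137 + 21*101 = 137 + 2121 = 2258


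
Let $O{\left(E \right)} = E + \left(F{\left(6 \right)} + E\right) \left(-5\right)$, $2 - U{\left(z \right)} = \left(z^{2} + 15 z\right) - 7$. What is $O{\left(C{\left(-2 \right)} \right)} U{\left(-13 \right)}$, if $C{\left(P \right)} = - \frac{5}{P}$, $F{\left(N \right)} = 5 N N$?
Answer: $-31850$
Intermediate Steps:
$U{\left(z \right)} = 9 - z^{2} - 15 z$ ($U{\left(z \right)} = 2 - \left(\left(z^{2} + 15 z\right) - 7\right) = 2 - \left(-7 + z^{2} + 15 z\right) = 9 - z^{2} - 15 z$)
$F{\left(N \right)} = 5 N^{2}$
$O{\left(E \right)} = -900 - 4 E$ ($O{\left(E \right)} = E + \left(5 \cdot 6^{2} + E\right) \left(-5\right) = E + \left(5 \cdot 36 + E\right) \left(-5\right) = E + \left(180 + E\right) \left(-5\right) = E - \left(900 + 5 E\right) = -900 - 4 E$)
$O{\left(C{\left(-2 \right)} \right)} U{\left(-13 \right)} = \left(-900 - 4 \left(- \frac{5}{-2}\right)\right) \left(9 - \left(-13\right)^{2} - -195\right) = \left(-900 - 4 \left(\left(-5\right) \left(- \frac{1}{2}\right)\right)\right) \left(9 - 169 + 195\right) = \left(-900 - 10\right) \left(9 - 169 + 195\right) = \left(-900 - 10\right) 35 = \left(-910\right) 35 = -31850$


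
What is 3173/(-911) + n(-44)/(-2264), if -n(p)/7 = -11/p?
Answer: -28728311/8250016 ≈ -3.4822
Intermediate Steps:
n(p) = 77/p (n(p) = -(-77)/p = 77/p)
3173/(-911) + n(-44)/(-2264) = 3173/(-911) + (77/(-44))/(-2264) = 3173*(-1/911) + (77*(-1/44))*(-1/2264) = -3173/911 - 7/4*(-1/2264) = -3173/911 + 7/9056 = -28728311/8250016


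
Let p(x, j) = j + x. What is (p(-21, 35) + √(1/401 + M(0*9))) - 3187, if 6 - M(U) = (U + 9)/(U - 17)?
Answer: -3173 + 44*√156791/6817 ≈ -3170.4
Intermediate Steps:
M(U) = 6 - (9 + U)/(-17 + U) (M(U) = 6 - (U + 9)/(U - 17) = 6 - (9 + U)/(-17 + U))
(p(-21, 35) + √(1/401 + M(0*9))) - 3187 = ((35 - 21) + √(1/401 + (-111 + 5*(0*9))/(-17 + 0*9))) - 3187 = (14 + √(1/401 + (-111 + 5*0)/(-17 + 0))) - 3187 = (14 + √(1/401 + (-111 + 0)/(-17))) - 3187 = (14 + √(1/401 - 1/17*(-111))) - 3187 = (14 + √(1/401 + 111/17)) - 3187 = (14 + √(44528/6817)) - 3187 = (14 + 44*√156791/6817) - 3187 = -3173 + 44*√156791/6817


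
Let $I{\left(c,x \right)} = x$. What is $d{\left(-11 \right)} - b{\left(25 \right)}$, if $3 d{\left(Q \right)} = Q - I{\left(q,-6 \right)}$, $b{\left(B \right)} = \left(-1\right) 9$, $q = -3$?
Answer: $\frac{22}{3} \approx 7.3333$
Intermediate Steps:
$b{\left(B \right)} = -9$
$d{\left(Q \right)} = 2 + \frac{Q}{3}$ ($d{\left(Q \right)} = \frac{Q - -6}{3} = \frac{Q + 6}{3} = \frac{6 + Q}{3} = 2 + \frac{Q}{3}$)
$d{\left(-11 \right)} - b{\left(25 \right)} = \left(2 + \frac{1}{3} \left(-11\right)\right) - -9 = \left(2 - \frac{11}{3}\right) + 9 = - \frac{5}{3} + 9 = \frac{22}{3}$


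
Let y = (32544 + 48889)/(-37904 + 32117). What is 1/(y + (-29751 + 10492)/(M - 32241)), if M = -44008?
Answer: -441252963/6097732984 ≈ -0.072363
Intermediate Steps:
y = -81433/5787 (y = 81433/(-5787) = 81433*(-1/5787) = -81433/5787 ≈ -14.072)
1/(y + (-29751 + 10492)/(M - 32241)) = 1/(-81433/5787 + (-29751 + 10492)/(-44008 - 32241)) = 1/(-81433/5787 - 19259/(-76249)) = 1/(-81433/5787 - 19259*(-1/76249)) = 1/(-81433/5787 + 19259/76249) = 1/(-6097732984/441252963) = -441252963/6097732984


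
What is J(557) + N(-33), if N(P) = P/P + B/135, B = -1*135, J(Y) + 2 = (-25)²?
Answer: 623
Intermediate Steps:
J(Y) = 623 (J(Y) = -2 + (-25)² = -2 + 625 = 623)
B = -135
N(P) = 0 (N(P) = P/P - 135/135 = 1 - 135*1/135 = 1 - 1 = 0)
J(557) + N(-33) = 623 + 0 = 623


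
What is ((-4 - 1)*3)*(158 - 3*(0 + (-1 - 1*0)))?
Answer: -2415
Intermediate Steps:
((-4 - 1)*3)*(158 - 3*(0 + (-1 - 1*0))) = (-5*3)*(158 - 3*(0 + (-1 + 0))) = -15*(158 - 3*(0 - 1)) = -15*(158 - 3*(-1)) = -15*(158 + 3) = -15*161 = -2415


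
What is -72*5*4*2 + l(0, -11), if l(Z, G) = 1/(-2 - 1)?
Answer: -8641/3 ≈ -2880.3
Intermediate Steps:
l(Z, G) = -⅓ (l(Z, G) = 1/(-3) = -⅓)
-72*5*4*2 + l(0, -11) = -72*5*4*2 - ⅓ = -1440*2 - ⅓ = -72*40 - ⅓ = -2880 - ⅓ = -8641/3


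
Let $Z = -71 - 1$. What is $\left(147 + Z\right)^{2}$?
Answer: $5625$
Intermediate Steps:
$Z = -72$ ($Z = -71 - 1 = -72$)
$\left(147 + Z\right)^{2} = \left(147 - 72\right)^{2} = 75^{2} = 5625$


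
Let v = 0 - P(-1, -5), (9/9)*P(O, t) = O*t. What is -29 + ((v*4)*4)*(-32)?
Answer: 2531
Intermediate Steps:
P(O, t) = O*t
v = -5 (v = 0 - (-1)*(-5) = 0 - 1*5 = 0 - 5 = -5)
-29 + ((v*4)*4)*(-32) = -29 + (-5*4*4)*(-32) = -29 - 20*4*(-32) = -29 - 80*(-32) = -29 + 2560 = 2531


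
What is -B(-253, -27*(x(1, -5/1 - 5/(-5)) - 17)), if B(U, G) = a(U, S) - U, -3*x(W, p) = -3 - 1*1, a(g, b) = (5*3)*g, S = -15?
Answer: 3542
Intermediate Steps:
a(g, b) = 15*g
x(W, p) = 4/3 (x(W, p) = -(-3 - 1*1)/3 = -(-3 - 1)/3 = -⅓*(-4) = 4/3)
B(U, G) = 14*U (B(U, G) = 15*U - U = 14*U)
-B(-253, -27*(x(1, -5/1 - 5/(-5)) - 17)) = -14*(-253) = -1*(-3542) = 3542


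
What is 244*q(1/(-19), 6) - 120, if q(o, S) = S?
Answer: 1344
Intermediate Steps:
244*q(1/(-19), 6) - 120 = 244*6 - 120 = 1464 - 120 = 1344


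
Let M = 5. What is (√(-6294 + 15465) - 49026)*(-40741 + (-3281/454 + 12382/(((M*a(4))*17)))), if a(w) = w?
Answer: 38511607484334/19295 - 2356603077*√1019/19295 ≈ 1.9920e+9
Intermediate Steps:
(√(-6294 + 15465) - 49026)*(-40741 + (-3281/454 + 12382/(((M*a(4))*17)))) = (√(-6294 + 15465) - 49026)*(-40741 + (-3281/454 + 12382/(((5*4)*17)))) = (√9171 - 49026)*(-40741 + (-3281*1/454 + 12382/((20*17)))) = (3*√1019 - 49026)*(-40741 + (-3281/454 + 12382/340)) = (-49026 + 3*√1019)*(-40741 + (-3281/454 + 12382*(1/340))) = (-49026 + 3*√1019)*(-40741 + (-3281/454 + 6191/170)) = (-49026 + 3*√1019)*(-40741 + 563236/19295) = (-49026 + 3*√1019)*(-785534359/19295) = 38511607484334/19295 - 2356603077*√1019/19295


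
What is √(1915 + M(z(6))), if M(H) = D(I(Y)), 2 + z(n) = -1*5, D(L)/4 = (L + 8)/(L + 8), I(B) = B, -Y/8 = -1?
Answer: √1919 ≈ 43.806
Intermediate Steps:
Y = 8 (Y = -8*(-1) = 8)
D(L) = 4 (D(L) = 4*((L + 8)/(L + 8)) = 4*((8 + L)/(8 + L)) = 4*1 = 4)
z(n) = -7 (z(n) = -2 - 1*5 = -2 - 5 = -7)
M(H) = 4
√(1915 + M(z(6))) = √(1915 + 4) = √1919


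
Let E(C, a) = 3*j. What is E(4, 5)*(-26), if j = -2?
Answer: 156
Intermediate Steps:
E(C, a) = -6 (E(C, a) = 3*(-2) = -6)
E(4, 5)*(-26) = -6*(-26) = 156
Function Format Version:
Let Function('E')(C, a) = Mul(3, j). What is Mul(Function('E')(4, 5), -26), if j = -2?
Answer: 156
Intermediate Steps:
Function('E')(C, a) = -6 (Function('E')(C, a) = Mul(3, -2) = -6)
Mul(Function('E')(4, 5), -26) = Mul(-6, -26) = 156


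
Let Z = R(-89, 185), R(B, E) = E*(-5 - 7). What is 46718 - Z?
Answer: 48938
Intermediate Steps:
R(B, E) = -12*E (R(B, E) = E*(-12) = -12*E)
Z = -2220 (Z = -12*185 = -2220)
46718 - Z = 46718 - 1*(-2220) = 46718 + 2220 = 48938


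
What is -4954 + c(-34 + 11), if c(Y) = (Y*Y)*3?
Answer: -3367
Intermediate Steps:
c(Y) = 3*Y² (c(Y) = Y²*3 = 3*Y²)
-4954 + c(-34 + 11) = -4954 + 3*(-34 + 11)² = -4954 + 3*(-23)² = -4954 + 3*529 = -4954 + 1587 = -3367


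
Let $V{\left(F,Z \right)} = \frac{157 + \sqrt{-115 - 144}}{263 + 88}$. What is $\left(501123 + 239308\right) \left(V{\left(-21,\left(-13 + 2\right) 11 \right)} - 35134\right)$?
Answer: $- \frac{9130904018987}{351} + \frac{740431 i \sqrt{259}}{351} \approx -2.6014 \cdot 10^{10} + 33949.0 i$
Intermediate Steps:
$V{\left(F,Z \right)} = \frac{157}{351} + \frac{i \sqrt{259}}{351}$ ($V{\left(F,Z \right)} = \frac{157 + \sqrt{-259}}{351} = \left(157 + i \sqrt{259}\right) \frac{1}{351} = \frac{157}{351} + \frac{i \sqrt{259}}{351}$)
$\left(501123 + 239308\right) \left(V{\left(-21,\left(-13 + 2\right) 11 \right)} - 35134\right) = \left(501123 + 239308\right) \left(\left(\frac{157}{351} + \frac{i \sqrt{259}}{351}\right) - 35134\right) = 740431 \left(- \frac{12331877}{351} + \frac{i \sqrt{259}}{351}\right) = - \frac{9130904018987}{351} + \frac{740431 i \sqrt{259}}{351}$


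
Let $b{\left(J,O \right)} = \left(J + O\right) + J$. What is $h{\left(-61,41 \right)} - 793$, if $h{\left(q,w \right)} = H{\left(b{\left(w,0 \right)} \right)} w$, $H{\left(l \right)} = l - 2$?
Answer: $2487$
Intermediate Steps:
$b{\left(J,O \right)} = O + 2 J$
$H{\left(l \right)} = -2 + l$
$h{\left(q,w \right)} = w \left(-2 + 2 w\right)$ ($h{\left(q,w \right)} = \left(-2 + \left(0 + 2 w\right)\right) w = \left(-2 + 2 w\right) w = w \left(-2 + 2 w\right)$)
$h{\left(-61,41 \right)} - 793 = 2 \cdot 41 \left(-1 + 41\right) - 793 = 2 \cdot 41 \cdot 40 - 793 = 3280 - 793 = 2487$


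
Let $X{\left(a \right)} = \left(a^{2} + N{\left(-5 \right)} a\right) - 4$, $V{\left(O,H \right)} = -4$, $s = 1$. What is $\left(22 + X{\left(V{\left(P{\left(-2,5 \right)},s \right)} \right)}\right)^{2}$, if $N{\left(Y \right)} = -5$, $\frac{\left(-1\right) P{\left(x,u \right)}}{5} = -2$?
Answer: $2916$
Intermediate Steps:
$P{\left(x,u \right)} = 10$ ($P{\left(x,u \right)} = \left(-5\right) \left(-2\right) = 10$)
$X{\left(a \right)} = -4 + a^{2} - 5 a$ ($X{\left(a \right)} = \left(a^{2} - 5 a\right) - 4 = -4 + a^{2} - 5 a$)
$\left(22 + X{\left(V{\left(P{\left(-2,5 \right)},s \right)} \right)}\right)^{2} = \left(22 - \left(-16 - 16\right)\right)^{2} = \left(22 + \left(-4 + 16 + 20\right)\right)^{2} = \left(22 + 32\right)^{2} = 54^{2} = 2916$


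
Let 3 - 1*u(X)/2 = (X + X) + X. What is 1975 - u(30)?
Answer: 2149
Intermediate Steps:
u(X) = 6 - 6*X (u(X) = 6 - 2*((X + X) + X) = 6 - 2*(2*X + X) = 6 - 6*X)
1975 - u(30) = 1975 - (6 - 6*30) = 1975 - (6 - 180) = 1975 - 1*(-174) = 1975 + 174 = 2149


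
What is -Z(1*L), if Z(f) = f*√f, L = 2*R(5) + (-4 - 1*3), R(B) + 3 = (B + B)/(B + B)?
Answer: 11*I*√11 ≈ 36.483*I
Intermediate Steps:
R(B) = -2 (R(B) = -3 + (B + B)/(B + B) = -3 + (2*B)/((2*B)) = -3 + (2*B)*(1/(2*B)) = -3 + 1 = -2)
L = -11 (L = 2*(-2) + (-4 - 1*3) = -4 + (-4 - 3) = -4 - 7 = -11)
Z(f) = f^(3/2)
-Z(1*L) = -(1*(-11))^(3/2) = -(-11)^(3/2) = -(-11)*I*√11 = 11*I*√11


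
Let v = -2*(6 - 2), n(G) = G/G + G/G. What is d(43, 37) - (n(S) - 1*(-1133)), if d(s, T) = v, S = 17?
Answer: -1143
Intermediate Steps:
n(G) = 2 (n(G) = 1 + 1 = 2)
v = -8 (v = -2*4 = -8)
d(s, T) = -8
d(43, 37) - (n(S) - 1*(-1133)) = -8 - (2 - 1*(-1133)) = -8 - (2 + 1133) = -8 - 1*1135 = -8 - 1135 = -1143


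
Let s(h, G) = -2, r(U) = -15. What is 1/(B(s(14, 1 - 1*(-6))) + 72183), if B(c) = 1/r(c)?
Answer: 15/1082744 ≈ 1.3854e-5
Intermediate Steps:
B(c) = -1/15 (B(c) = 1/(-15) = -1/15)
1/(B(s(14, 1 - 1*(-6))) + 72183) = 1/(-1/15 + 72183) = 1/(1082744/15) = 15/1082744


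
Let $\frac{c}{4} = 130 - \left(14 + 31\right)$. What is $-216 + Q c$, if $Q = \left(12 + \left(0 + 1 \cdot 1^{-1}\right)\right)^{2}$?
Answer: $57244$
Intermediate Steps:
$c = 340$ ($c = 4 \left(130 - \left(14 + 31\right)\right) = 4 \left(130 - 45\right) = 4 \cdot 85 = 340$)
$Q = 169$ ($Q = \left(12 + \left(0 + 1 \cdot 1\right)\right)^{2} = \left(12 + \left(0 + 1\right)\right)^{2} = \left(12 + 1\right)^{2} = 13^{2} = 169$)
$-216 + Q c = -216 + 169 \cdot 340 = -216 + 57460 = 57244$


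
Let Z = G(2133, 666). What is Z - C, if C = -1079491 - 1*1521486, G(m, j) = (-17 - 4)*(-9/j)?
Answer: 192472319/74 ≈ 2.6010e+6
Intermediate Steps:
G(m, j) = 189/j (G(m, j) = -(-189)/j = 189/j)
C = -2600977 (C = -1079491 - 1521486 = -2600977)
Z = 21/74 (Z = 189/666 = 189*(1/666) = 21/74 ≈ 0.28378)
Z - C = 21/74 - 1*(-2600977) = 21/74 + 2600977 = 192472319/74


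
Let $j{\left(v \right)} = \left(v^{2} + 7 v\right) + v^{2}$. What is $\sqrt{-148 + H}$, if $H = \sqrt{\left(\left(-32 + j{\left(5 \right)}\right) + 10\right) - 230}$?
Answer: $\sqrt{-148 + i \sqrt{167}} \approx 0.53062 + 12.177 i$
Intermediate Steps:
$j{\left(v \right)} = 2 v^{2} + 7 v$
$H = i \sqrt{167}$ ($H = \sqrt{\left(\left(-32 + 5 \left(7 + 2 \cdot 5\right)\right) + 10\right) - 230} = \sqrt{\left(\left(-32 + 5 \left(7 + 10\right)\right) + 10\right) - 230} = \sqrt{\left(\left(-32 + 5 \cdot 17\right) + 10\right) - 230} = \sqrt{\left(\left(-32 + 85\right) + 10\right) - 230} = \sqrt{\left(53 + 10\right) - 230} = \sqrt{63 - 230} = \sqrt{-167} = i \sqrt{167} \approx 12.923 i$)
$\sqrt{-148 + H} = \sqrt{-148 + i \sqrt{167}}$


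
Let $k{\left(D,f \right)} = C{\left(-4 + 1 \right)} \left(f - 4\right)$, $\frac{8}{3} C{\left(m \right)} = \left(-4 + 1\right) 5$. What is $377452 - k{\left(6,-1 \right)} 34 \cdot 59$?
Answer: $\frac{1284133}{4} \approx 3.2103 \cdot 10^{5}$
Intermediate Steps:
$C{\left(m \right)} = - \frac{45}{8}$ ($C{\left(m \right)} = \frac{3 \left(-4 + 1\right) 5}{8} = \frac{3 \left(\left(-3\right) 5\right)}{8} = \frac{3}{8} \left(-15\right) = - \frac{45}{8}$)
$k{\left(D,f \right)} = \frac{45}{2} - \frac{45 f}{8}$ ($k{\left(D,f \right)} = - \frac{45 \left(f - 4\right)}{8} = - \frac{45 \left(-4 + f\right)}{8} = \frac{45}{2} - \frac{45 f}{8}$)
$377452 - k{\left(6,-1 \right)} 34 \cdot 59 = 377452 - \left(\frac{45}{2} - - \frac{45}{8}\right) 34 \cdot 59 = 377452 - \left(\frac{45}{2} + \frac{45}{8}\right) 34 \cdot 59 = 377452 - \frac{225}{8} \cdot 34 \cdot 59 = 377452 - \frac{3825}{4} \cdot 59 = 377452 - \frac{225675}{4} = \frac{1284133}{4}$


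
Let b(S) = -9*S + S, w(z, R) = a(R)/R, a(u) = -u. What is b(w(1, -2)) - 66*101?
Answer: -6658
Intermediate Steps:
w(z, R) = -1 (w(z, R) = (-R)/R = -1)
b(S) = -8*S
b(w(1, -2)) - 66*101 = -8*(-1) - 66*101 = 8 - 6666 = -6658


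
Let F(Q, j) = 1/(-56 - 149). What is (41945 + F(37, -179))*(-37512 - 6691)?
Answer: -380089396972/205 ≈ -1.8541e+9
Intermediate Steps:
F(Q, j) = -1/205 (F(Q, j) = 1/(-205) = -1/205)
(41945 + F(37, -179))*(-37512 - 6691) = (41945 - 1/205)*(-37512 - 6691) = (8598724/205)*(-44203) = -380089396972/205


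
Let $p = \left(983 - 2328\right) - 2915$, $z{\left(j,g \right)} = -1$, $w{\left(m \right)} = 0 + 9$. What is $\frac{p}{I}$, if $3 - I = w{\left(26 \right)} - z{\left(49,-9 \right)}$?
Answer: $\frac{4260}{7} \approx 608.57$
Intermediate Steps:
$w{\left(m \right)} = 9$
$p = -4260$ ($p = -1345 - 2915 = -4260$)
$I = -7$ ($I = 3 - \left(9 - -1\right) = 3 - \left(9 + 1\right) = 3 - 10 = -7$)
$\frac{p}{I} = - \frac{4260}{-7} = \left(-4260\right) \left(- \frac{1}{7}\right) = \frac{4260}{7}$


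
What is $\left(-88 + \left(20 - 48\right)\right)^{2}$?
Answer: $13456$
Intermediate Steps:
$\left(-88 + \left(20 - 48\right)\right)^{2} = \left(-88 - 28\right)^{2} = \left(-116\right)^{2} = 13456$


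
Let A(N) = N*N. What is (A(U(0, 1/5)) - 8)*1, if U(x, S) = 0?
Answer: -8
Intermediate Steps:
A(N) = N²
(A(U(0, 1/5)) - 8)*1 = (0² - 8)*1 = (0 - 8)*1 = -8*1 = -8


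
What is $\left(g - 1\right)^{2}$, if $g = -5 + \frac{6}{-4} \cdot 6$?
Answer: $225$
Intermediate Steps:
$g = -14$ ($g = -5 + 6 \left(- \frac{1}{4}\right) 6 = -5 - 9 = -14$)
$\left(g - 1\right)^{2} = \left(-14 - 1\right)^{2} = \left(-15\right)^{2} = 225$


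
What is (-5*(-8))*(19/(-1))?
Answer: -760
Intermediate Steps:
(-5*(-8))*(19/(-1)) = 40*(19*(-1)) = 40*(-19) = -760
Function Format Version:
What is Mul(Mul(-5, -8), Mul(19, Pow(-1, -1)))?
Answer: -760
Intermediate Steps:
Mul(Mul(-5, -8), Mul(19, Pow(-1, -1))) = Mul(40, Mul(19, -1)) = Mul(40, -19) = -760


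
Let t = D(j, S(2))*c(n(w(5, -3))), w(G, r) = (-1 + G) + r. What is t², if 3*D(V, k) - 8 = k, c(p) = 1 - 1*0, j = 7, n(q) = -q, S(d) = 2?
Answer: 100/9 ≈ 11.111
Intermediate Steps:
w(G, r) = -1 + G + r
c(p) = 1 (c(p) = 1 + 0 = 1)
D(V, k) = 8/3 + k/3
t = 10/3 (t = (8/3 + (⅓)*2)*1 = (8/3 + ⅔)*1 = (10/3)*1 = 10/3 ≈ 3.3333)
t² = (10/3)² = 100/9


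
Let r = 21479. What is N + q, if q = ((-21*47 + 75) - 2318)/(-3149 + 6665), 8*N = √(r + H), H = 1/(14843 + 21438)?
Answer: -1615/1758 + 5*√70682607919/72562 ≈ 17.401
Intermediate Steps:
H = 1/36281 ≈ 2.7563e-5
N = 5*√70682607919/72562 (N = √(21479 + 1/36281)/8 = √(779279600/36281)/8 = (20*√70682607919/36281)/8 = 5*√70682607919/72562 ≈ 18.320)
q = -1615/1758 (q = ((-987 + 75) - 2318)/3516 = (-912 - 2318)*(1/3516) = -3230*1/3516 = -1615/1758 ≈ -0.91866)
N + q = 5*√70682607919/72562 - 1615/1758 = -1615/1758 + 5*√70682607919/72562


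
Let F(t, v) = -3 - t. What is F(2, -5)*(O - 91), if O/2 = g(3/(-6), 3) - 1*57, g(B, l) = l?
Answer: 995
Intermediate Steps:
O = -108 (O = 2*(3 - 1*57) = 2*(3 - 57) = 2*(-54) = -108)
F(2, -5)*(O - 91) = (-3 - 1*2)*(-108 - 91) = (-3 - 2)*(-199) = -5*(-199) = 995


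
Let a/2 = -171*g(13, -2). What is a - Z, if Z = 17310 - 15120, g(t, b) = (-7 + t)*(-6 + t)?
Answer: -16554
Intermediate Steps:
Z = 2190
a = -14364 (a = 2*(-171*(42 + 13² - 13*13)) = 2*(-171*(42 + 169 - 169)) = 2*(-171*42) = 2*(-7182) = -14364)
a - Z = -14364 - 1*2190 = -14364 - 2190 = -16554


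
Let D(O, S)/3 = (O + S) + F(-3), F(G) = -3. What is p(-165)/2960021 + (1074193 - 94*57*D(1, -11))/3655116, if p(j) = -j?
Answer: 3798768840395/10819220117436 ≈ 0.35111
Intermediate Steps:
D(O, S) = -9 + 3*O + 3*S (D(O, S) = 3*((O + S) - 3) = 3*(-3 + O + S) = -9 + 3*O + 3*S)
p(-165)/2960021 + (1074193 - 94*57*D(1, -11))/3655116 = -1*(-165)/2960021 + (1074193 - 94*57*(-9 + 3*1 + 3*(-11)))/3655116 = 165*(1/2960021) + (1074193 - 5358*(-9 + 3 - 33))*(1/3655116) = 165/2960021 + (1074193 - 5358*(-39))*(1/3655116) = 165/2960021 + (1074193 - 1*(-208962))*(1/3655116) = 165/2960021 + (1074193 + 208962)*(1/3655116) = 165/2960021 + 1283155*(1/3655116) = 165/2960021 + 1283155/3655116 = 3798768840395/10819220117436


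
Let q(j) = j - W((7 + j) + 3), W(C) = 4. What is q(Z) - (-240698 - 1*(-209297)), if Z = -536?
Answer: 30861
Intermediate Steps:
q(j) = -4 + j (q(j) = j - 1*4 = j - 4 = -4 + j)
q(Z) - (-240698 - 1*(-209297)) = (-4 - 536) - (-240698 - 1*(-209297)) = -540 - (-240698 + 209297) = -540 - 1*(-31401) = -540 + 31401 = 30861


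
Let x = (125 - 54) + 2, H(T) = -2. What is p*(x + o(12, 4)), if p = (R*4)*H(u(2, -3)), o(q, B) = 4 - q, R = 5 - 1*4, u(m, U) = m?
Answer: -520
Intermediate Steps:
x = 73 (x = 71 + 2 = 73)
R = 1 (R = 5 - 4 = 1)
p = -8 (p = (1*4)*(-2) = 4*(-2) = -8)
p*(x + o(12, 4)) = -8*(73 + (4 - 1*12)) = -8*(73 + (4 - 12)) = -8*(73 - 8) = -8*65 = -520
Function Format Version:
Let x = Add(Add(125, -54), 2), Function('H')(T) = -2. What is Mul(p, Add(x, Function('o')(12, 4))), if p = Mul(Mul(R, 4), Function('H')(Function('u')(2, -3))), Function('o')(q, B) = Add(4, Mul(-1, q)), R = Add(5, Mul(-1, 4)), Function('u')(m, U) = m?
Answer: -520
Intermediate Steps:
x = 73 (x = Add(71, 2) = 73)
R = 1 (R = Add(5, -4) = 1)
p = -8 (p = Mul(Mul(1, 4), -2) = Mul(4, -2) = -8)
Mul(p, Add(x, Function('o')(12, 4))) = Mul(-8, Add(73, Add(4, Mul(-1, 12)))) = Mul(-8, Add(73, Add(4, -12))) = Mul(-8, Add(73, -8)) = Mul(-8, 65) = -520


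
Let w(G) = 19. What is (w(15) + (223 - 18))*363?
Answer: 81312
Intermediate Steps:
(w(15) + (223 - 18))*363 = (19 + (223 - 18))*363 = (19 + 205)*363 = 224*363 = 81312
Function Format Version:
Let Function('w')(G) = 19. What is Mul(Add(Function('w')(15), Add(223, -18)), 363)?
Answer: 81312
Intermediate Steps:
Mul(Add(Function('w')(15), Add(223, -18)), 363) = Mul(Add(19, Add(223, -18)), 363) = Mul(Add(19, 205), 363) = Mul(224, 363) = 81312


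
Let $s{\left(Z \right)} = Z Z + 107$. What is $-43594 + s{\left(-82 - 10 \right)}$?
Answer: $-35023$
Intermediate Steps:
$s{\left(Z \right)} = 107 + Z^{2}$ ($s{\left(Z \right)} = Z^{2} + 107 = 107 + Z^{2}$)
$-43594 + s{\left(-82 - 10 \right)} = -43594 + \left(107 + \left(-82 - 10\right)^{2}\right) = -43594 + \left(107 + \left(-92\right)^{2}\right) = -43594 + \left(107 + 8464\right) = -43594 + 8571 = -35023$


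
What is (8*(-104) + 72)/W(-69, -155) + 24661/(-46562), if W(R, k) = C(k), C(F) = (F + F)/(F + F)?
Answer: -35411781/46562 ≈ -760.53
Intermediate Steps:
C(F) = 1 (C(F) = (2*F)/((2*F)) = (2*F)*(1/(2*F)) = 1)
W(R, k) = 1
(8*(-104) + 72)/W(-69, -155) + 24661/(-46562) = (8*(-104) + 72)/1 + 24661/(-46562) = (-832 + 72)*1 + 24661*(-1/46562) = -760*1 - 24661/46562 = -760 - 24661/46562 = -35411781/46562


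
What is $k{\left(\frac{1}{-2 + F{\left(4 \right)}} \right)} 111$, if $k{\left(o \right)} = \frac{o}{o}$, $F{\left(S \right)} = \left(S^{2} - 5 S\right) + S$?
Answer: $111$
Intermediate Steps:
$F{\left(S \right)} = S^{2} - 4 S$
$k{\left(o \right)} = 1$
$k{\left(\frac{1}{-2 + F{\left(4 \right)}} \right)} 111 = 1 \cdot 111 = 111$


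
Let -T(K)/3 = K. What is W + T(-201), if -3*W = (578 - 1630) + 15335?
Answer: -4158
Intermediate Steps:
W = -4761 (W = -((578 - 1630) + 15335)/3 = -(-1052 + 15335)/3 = -1/3*14283 = -4761)
T(K) = -3*K
W + T(-201) = -4761 - 3*(-201) = -4761 + 603 = -4158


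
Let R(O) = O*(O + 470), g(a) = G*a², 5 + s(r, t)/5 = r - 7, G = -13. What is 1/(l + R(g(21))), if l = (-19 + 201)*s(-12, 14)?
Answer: 1/30150939 ≈ 3.3166e-8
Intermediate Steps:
s(r, t) = -60 + 5*r (s(r, t) = -25 + 5*(r - 7) = -25 + 5*(-7 + r) = -25 + (-35 + 5*r) = -60 + 5*r)
g(a) = -13*a²
R(O) = O*(470 + O)
l = -21840 (l = (-19 + 201)*(-60 + 5*(-12)) = 182*(-60 - 60) = 182*(-120) = -21840)
1/(l + R(g(21))) = 1/(-21840 + (-13*21²)*(470 - 13*21²)) = 1/(-21840 + (-13*441)*(470 - 13*441)) = 1/(-21840 - 5733*(470 - 5733)) = 1/(-21840 - 5733*(-5263)) = 1/(-21840 + 30172779) = 1/30150939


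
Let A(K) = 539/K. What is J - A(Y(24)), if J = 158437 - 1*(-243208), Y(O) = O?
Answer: 9638941/24 ≈ 4.0162e+5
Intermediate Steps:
J = 401645 (J = 158437 + 243208 = 401645)
J - A(Y(24)) = 401645 - 539/24 = 9638941/24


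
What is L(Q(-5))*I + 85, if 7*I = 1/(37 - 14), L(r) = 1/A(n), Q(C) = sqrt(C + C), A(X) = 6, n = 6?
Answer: 82111/966 ≈ 85.001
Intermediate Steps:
Q(C) = sqrt(2)*sqrt(C) (Q(C) = sqrt(2*C) = sqrt(2)*sqrt(C))
L(r) = 1/6
I = 1/161 (I = 1/(7*(37 - 14)) = (1/7)/23 = (1/7)*(1/23) = 1/161 ≈ 0.0062112)
L(Q(-5))*I + 85 = (1/6)*(1/161) + 85 = 1/966 + 85 = 82111/966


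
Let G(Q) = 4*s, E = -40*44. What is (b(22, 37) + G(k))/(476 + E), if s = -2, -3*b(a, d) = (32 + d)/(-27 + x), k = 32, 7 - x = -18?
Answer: -7/2568 ≈ -0.0027259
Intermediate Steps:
x = 25 (x = 7 - 1*(-18) = 7 + 18 = 25)
E = -1760
b(a, d) = 16/3 + d/6 (b(a, d) = -(32 + d)/(3*(-27 + 25)) = -(32 + d)/(3*(-2)) = -(32 + d)*(-1)/(3*2) = -(-16 - d/2)/3 = 16/3 + d/6)
G(Q) = -8 (G(Q) = 4*(-2) = -8)
(b(22, 37) + G(k))/(476 + E) = ((16/3 + (⅙)*37) - 8)/(476 - 1760) = ((16/3 + 37/6) - 8)/(-1284) = (23/2 - 8)*(-1/1284) = (7/2)*(-1/1284) = -7/2568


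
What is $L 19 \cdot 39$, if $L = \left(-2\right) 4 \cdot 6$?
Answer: $-35568$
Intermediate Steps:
$L = -48$ ($L = \left(-8\right) 6 = -48$)
$L 19 \cdot 39 = \left(-48\right) 19 \cdot 39 = \left(-912\right) 39 = -35568$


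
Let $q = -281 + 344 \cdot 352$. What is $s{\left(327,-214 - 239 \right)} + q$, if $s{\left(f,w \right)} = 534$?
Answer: $121341$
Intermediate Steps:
$q = 120807$ ($q = -281 + 121088 = 120807$)
$s{\left(327,-214 - 239 \right)} + q = 534 + 120807 = 121341$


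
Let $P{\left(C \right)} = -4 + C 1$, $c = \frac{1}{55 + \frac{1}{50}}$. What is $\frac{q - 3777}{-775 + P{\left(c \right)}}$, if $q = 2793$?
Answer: $\frac{2706984}{2142979} \approx 1.2632$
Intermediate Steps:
$c = \frac{50}{2751}$ ($c = \frac{1}{55 + \frac{1}{50}} = \frac{1}{\frac{2751}{50}} = \frac{50}{2751} \approx 0.018175$)
$P{\left(C \right)} = -4 + C$
$\frac{q - 3777}{-775 + P{\left(c \right)}} = \frac{2793 - 3777}{-775 + \left(-4 + \frac{50}{2751}\right)} = - \frac{984}{-775 - \frac{10954}{2751}} = - \frac{984}{- \frac{2142979}{2751}} = \left(-984\right) \left(- \frac{2751}{2142979}\right) = \frac{2706984}{2142979}$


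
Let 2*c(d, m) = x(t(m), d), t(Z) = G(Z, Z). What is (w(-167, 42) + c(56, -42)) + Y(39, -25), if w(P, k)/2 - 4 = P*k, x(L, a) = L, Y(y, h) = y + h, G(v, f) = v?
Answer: -14027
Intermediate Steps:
t(Z) = Z
Y(y, h) = h + y
c(d, m) = m/2
w(P, k) = 8 + 2*P*k (w(P, k) = 8 + 2*(P*k) = 8 + 2*P*k)
(w(-167, 42) + c(56, -42)) + Y(39, -25) = ((8 + 2*(-167)*42) + (½)*(-42)) + (-25 + 39) = ((8 - 14028) - 21) + 14 = (-14020 - 21) + 14 = -14041 + 14 = -14027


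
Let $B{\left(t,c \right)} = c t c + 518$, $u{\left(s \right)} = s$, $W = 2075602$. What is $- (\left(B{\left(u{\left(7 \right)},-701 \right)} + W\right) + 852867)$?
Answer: $-6368794$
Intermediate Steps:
$B{\left(t,c \right)} = 518 + t c^{2}$ ($B{\left(t,c \right)} = t c^{2} + 518 = 518 + t c^{2}$)
$- (\left(B{\left(u{\left(7 \right)},-701 \right)} + W\right) + 852867) = - (\left(\left(518 + 7 \left(-701\right)^{2}\right) + 2075602\right) + 852867) = - (\left(\left(518 + 7 \cdot 491401\right) + 2075602\right) + 852867) = - (\left(\left(518 + 3439807\right) + 2075602\right) + 852867) = - (\left(3440325 + 2075602\right) + 852867) = - (5515927 + 852867) = \left(-1\right) 6368794 = -6368794$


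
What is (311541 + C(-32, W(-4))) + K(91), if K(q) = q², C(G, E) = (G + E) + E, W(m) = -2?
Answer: 319786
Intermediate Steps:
C(G, E) = G + 2*E (C(G, E) = (E + G) + E = G + 2*E)
(311541 + C(-32, W(-4))) + K(91) = (311541 + (-32 + 2*(-2))) + 91² = (311541 + (-32 - 4)) + 8281 = (311541 - 36) + 8281 = 311505 + 8281 = 319786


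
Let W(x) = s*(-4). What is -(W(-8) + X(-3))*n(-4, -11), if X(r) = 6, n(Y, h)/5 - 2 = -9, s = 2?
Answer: -70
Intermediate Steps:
n(Y, h) = -35 (n(Y, h) = 10 + 5*(-9) = 10 - 45 = -35)
W(x) = -8 (W(x) = 2*(-4) = -8)
-(W(-8) + X(-3))*n(-4, -11) = -(-8 + 6)*(-35) = -(-2)*(-35) = -1*70 = -70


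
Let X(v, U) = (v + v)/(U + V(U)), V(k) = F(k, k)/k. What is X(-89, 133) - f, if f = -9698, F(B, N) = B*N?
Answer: 1289745/133 ≈ 9697.3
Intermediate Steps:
V(k) = k (V(k) = (k*k)/k = k²/k = k)
X(v, U) = v/U (X(v, U) = (v + v)/(U + U) = (2*v)/((2*U)) = (2*v)*(1/(2*U)) = v/U)
X(-89, 133) - f = -89/133 - 1*(-9698) = -89*1/133 + 9698 = -89/133 + 9698 = 1289745/133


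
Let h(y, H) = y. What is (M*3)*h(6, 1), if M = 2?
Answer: 36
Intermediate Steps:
(M*3)*h(6, 1) = (2*3)*6 = 6*6 = 36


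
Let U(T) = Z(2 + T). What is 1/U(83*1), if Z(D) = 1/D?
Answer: 85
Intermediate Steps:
U(T) = 1/(2 + T)
1/U(83*1) = 1/(1/(2 + 83*1)) = 1/(1/(2 + 83)) = 1/(1/85) = 85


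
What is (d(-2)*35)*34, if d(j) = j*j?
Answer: 4760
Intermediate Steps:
d(j) = j**2
(d(-2)*35)*34 = ((-2)**2*35)*34 = (4*35)*34 = 140*34 = 4760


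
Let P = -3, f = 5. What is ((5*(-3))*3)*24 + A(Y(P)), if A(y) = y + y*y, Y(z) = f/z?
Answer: -9710/9 ≈ -1078.9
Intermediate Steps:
Y(z) = 5/z
A(y) = y + y²
((5*(-3))*3)*24 + A(Y(P)) = ((5*(-3))*3)*24 + (5/(-3))*(1 + 5/(-3)) = -15*3*24 + (5*(-⅓))*(1 + 5*(-⅓)) = -45*24 - 5*(1 - 5/3)/3 = -1080 - 5/3*(-⅔) = -1080 + 10/9 = -9710/9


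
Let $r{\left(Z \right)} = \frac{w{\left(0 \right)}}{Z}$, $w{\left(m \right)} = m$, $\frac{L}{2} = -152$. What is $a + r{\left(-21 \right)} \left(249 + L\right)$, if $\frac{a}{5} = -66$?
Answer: $-330$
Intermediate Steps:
$L = -304$ ($L = 2 \left(-152\right) = -304$)
$a = -330$ ($a = 5 \left(-66\right) = -330$)
$r{\left(Z \right)} = 0$ ($r{\left(Z \right)} = \frac{0}{Z} = 0$)
$a + r{\left(-21 \right)} \left(249 + L\right) = -330 + 0 \left(249 - 304\right) = -330 + 0 \left(-55\right) = -330 + 0 = -330$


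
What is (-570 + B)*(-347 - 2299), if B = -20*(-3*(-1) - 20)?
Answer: 608580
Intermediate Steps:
B = 340 (B = -20*(3 - 20) = -20*(-17) = 340)
(-570 + B)*(-347 - 2299) = (-570 + 340)*(-347 - 2299) = -230*(-2646) = 608580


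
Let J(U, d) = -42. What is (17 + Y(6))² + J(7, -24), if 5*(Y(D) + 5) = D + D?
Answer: 4134/25 ≈ 165.36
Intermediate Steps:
Y(D) = -5 + 2*D/5 (Y(D) = -5 + (D + D)/5 = -5 + (2*D)/5 = -5 + 2*D/5)
(17 + Y(6))² + J(7, -24) = (17 + (-5 + (⅖)*6))² - 42 = (17 + (-5 + 12/5))² - 42 = (17 - 13/5)² - 42 = (72/5)² - 42 = 5184/25 - 42 = 4134/25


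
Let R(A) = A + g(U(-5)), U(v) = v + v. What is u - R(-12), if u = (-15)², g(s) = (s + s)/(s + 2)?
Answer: 469/2 ≈ 234.50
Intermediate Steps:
U(v) = 2*v
g(s) = 2*s/(2 + s) (g(s) = (2*s)/(2 + s) = 2*s/(2 + s))
R(A) = 5/2 + A (R(A) = A + 2*(2*(-5))/(2 + 2*(-5)) = A + 2*(-10)/(2 - 10) = A + 2*(-10)/(-8) = A + 2*(-10)*(-⅛) = A + 5/2 = 5/2 + A)
u = 225
u - R(-12) = 225 - (5/2 - 12) = 225 - 1*(-19/2) = 225 + 19/2 = 469/2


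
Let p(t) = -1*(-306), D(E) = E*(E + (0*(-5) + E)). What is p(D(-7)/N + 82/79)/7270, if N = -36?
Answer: 153/3635 ≈ 0.042091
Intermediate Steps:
D(E) = 2*E² (D(E) = E*(E + (0 + E)) = E*(E + E) = E*(2*E) = 2*E²)
p(t) = 306
p(D(-7)/N + 82/79)/7270 = 306/7270 = 306*(1/7270) = 153/3635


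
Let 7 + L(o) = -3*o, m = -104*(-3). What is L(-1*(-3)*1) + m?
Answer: 296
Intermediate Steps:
m = 312
L(o) = -7 - 3*o
L(-1*(-3)*1) + m = (-7 - 3*(-1*(-3))) + 312 = (-7 - 9) + 312 = -16 + 312 = 296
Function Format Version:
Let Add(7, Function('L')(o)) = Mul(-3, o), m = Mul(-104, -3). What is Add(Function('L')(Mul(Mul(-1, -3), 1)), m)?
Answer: 296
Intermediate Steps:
m = 312
Function('L')(o) = Add(-7, Mul(-3, o))
Add(Function('L')(Mul(Mul(-1, -3), 1)), m) = Add(Add(-7, Mul(-3, Mul(Mul(-1, -3), 1))), 312) = Add(Add(-7, Mul(-3, Mul(3, 1))), 312) = Add(Add(-7, Mul(-3, 3)), 312) = Add(Add(-7, -9), 312) = Add(-16, 312) = 296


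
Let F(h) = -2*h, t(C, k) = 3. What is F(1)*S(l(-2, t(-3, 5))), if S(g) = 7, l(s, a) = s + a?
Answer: -14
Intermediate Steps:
l(s, a) = a + s
F(1)*S(l(-2, t(-3, 5))) = -2*1*7 = -2*7 = -14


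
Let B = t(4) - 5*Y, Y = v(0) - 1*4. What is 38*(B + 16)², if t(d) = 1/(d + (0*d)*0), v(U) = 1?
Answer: 296875/8 ≈ 37109.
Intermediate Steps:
t(d) = 1/d (t(d) = 1/(d + 0*0) = 1/(d + 0) = 1/d)
Y = -3 (Y = 1 - 1*4 = 1 - 4 = -3)
B = 61/4 (B = 1/4 - 5*(-3) = ¼ + 15 = 61/4 ≈ 15.250)
38*(B + 16)² = 38*(61/4 + 16)² = 38*(125/4)² = 38*(15625/16) = 296875/8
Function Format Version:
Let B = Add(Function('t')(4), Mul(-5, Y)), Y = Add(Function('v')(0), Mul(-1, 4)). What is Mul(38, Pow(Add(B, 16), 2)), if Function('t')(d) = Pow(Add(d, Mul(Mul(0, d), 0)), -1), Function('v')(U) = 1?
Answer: Rational(296875, 8) ≈ 37109.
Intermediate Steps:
Function('t')(d) = Pow(d, -1) (Function('t')(d) = Pow(Add(d, Mul(0, 0)), -1) = Pow(Add(d, 0), -1) = Pow(d, -1))
Y = -3 (Y = Add(1, Mul(-1, 4)) = Add(1, -4) = -3)
B = Rational(61, 4) (B = Add(Pow(4, -1), Mul(-5, -3)) = Add(Rational(1, 4), 15) = Rational(61, 4) ≈ 15.250)
Mul(38, Pow(Add(B, 16), 2)) = Mul(38, Pow(Add(Rational(61, 4), 16), 2)) = Mul(38, Pow(Rational(125, 4), 2)) = Mul(38, Rational(15625, 16)) = Rational(296875, 8)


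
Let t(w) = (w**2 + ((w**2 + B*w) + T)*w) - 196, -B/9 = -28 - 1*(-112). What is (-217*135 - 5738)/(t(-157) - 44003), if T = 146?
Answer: 35033/22547009 ≈ 0.0015538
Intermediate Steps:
B = -756 (B = -9*(-28 - 1*(-112)) = -9*(-28 + 112) = -9*84 = -756)
t(w) = -196 + w**2 + w*(146 + w**2 - 756*w) (t(w) = (w**2 + ((w**2 - 756*w) + 146)*w) - 196 = (w**2 + (146 + w**2 - 756*w)*w) - 196 = (w**2 + w*(146 + w**2 - 756*w)) - 196 = -196 + w**2 + w*(146 + w**2 - 756*w))
(-217*135 - 5738)/(t(-157) - 44003) = (-217*135 - 5738)/((-196 + (-157)**3 - 755*(-157)**2 + 146*(-157)) - 44003) = (-29295 - 5738)/((-196 - 3869893 - 755*24649 - 22922) - 44003) = -35033/((-196 - 3869893 - 18609995 - 22922) - 44003) = -35033/(-22503006 - 44003) = -35033/(-22547009) = -35033*(-1/22547009) = 35033/22547009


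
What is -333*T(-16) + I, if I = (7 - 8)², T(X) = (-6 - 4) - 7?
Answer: 5662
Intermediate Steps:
T(X) = -17 (T(X) = -10 - 7 = -17)
I = 1 (I = (-1)² = 1)
-333*T(-16) + I = -333*(-17) + 1 = 5661 + 1 = 5662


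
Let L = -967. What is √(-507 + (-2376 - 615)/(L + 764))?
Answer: I*√20285790/203 ≈ 22.187*I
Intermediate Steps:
√(-507 + (-2376 - 615)/(L + 764)) = √(-507 + (-2376 - 615)/(-967 + 764)) = √(-507 - 2991/(-203)) = √(-507 - 2991*(-1/203)) = √(-507 + 2991/203) = √(-99930/203) = I*√20285790/203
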